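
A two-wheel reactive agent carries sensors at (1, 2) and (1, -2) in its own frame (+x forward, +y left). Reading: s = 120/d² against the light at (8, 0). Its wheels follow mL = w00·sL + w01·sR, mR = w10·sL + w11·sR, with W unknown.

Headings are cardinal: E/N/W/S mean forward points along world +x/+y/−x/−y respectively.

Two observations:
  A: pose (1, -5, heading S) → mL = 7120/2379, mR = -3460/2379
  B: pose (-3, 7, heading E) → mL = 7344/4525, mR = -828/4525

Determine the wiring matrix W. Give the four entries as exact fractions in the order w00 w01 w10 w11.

obs A: pose=(1,-5,S) → sL=120/61, sR=40/39, mL=7120/2379, mR=-3460/2379
obs B: pose=(-3,7,E) → sL=120/181, sR=24/25, mL=7344/4525, mR=-828/4525
sensor matrix S = [[120/61, 40/39], [120/181, 24/25]]; det S = 867328/717665
solve [mL_A; mL_B] = S·[w00; w01] and [mR_A; mR_B] = S·[w10; w11]:
  w00 = 1, w01 = 1, w10 = -1, w11 = 1/2

1 1 -1 1/2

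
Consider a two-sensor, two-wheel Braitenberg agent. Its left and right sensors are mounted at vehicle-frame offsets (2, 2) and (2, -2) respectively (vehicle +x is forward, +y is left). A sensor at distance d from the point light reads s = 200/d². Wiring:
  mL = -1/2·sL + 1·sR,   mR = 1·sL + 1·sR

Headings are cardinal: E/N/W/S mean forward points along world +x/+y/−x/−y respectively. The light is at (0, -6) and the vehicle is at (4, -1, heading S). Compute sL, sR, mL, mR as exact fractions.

40/9 200/13 1540/117 2320/117

left sensor world pos  = (6, -3); dL² = 45
right sensor world pos = (2, -3); dR² = 13
sL = 200/45 = 40/9
sR = 200/13 = 200/13
mL = -1/2·sL + 1·sR = 1540/117
mR = 1·sL + 1·sR = 2320/117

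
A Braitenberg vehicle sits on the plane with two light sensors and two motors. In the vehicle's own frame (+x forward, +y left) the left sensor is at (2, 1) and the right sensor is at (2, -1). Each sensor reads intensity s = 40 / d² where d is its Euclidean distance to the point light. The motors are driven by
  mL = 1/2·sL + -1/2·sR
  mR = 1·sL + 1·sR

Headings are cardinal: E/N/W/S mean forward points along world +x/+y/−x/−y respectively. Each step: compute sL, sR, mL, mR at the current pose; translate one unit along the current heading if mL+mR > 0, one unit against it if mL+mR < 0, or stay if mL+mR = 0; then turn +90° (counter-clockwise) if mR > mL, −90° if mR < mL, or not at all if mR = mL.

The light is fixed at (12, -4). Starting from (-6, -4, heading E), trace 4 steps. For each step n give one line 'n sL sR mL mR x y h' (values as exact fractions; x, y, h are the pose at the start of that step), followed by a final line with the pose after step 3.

n=0: pose=(-6,-4,E); sL=40/257, sR=40/257; mL=0, mR=80/257; mL+mR=80/257 → advance +1; mR−mL=80/257 → turn +1·90°
n=1: pose=(-5,-4,N); sL=5/41, sR=2/13; mL=-17/1066, mR=147/533; mL+mR=277/1066 → advance +1; mR−mL=311/1066 → turn +1·90°
n=2: pose=(-5,-3,W); sL=40/361, sR=8/73; mL=16/26353, mR=5808/26353; mL+mR=5824/26353 → advance +1; mR−mL=5792/26353 → turn +1·90°
n=3: pose=(-6,-3,S); sL=4/29, sR=20/181; mL=72/5249, mR=1304/5249; mL+mR=1376/5249 → advance +1; mR−mL=1232/5249 → turn +1·90°

0 40/257 40/257 0 80/257 -6 -4 E
1 5/41 2/13 -17/1066 147/533 -5 -4 N
2 40/361 8/73 16/26353 5808/26353 -5 -3 W
3 4/29 20/181 72/5249 1304/5249 -6 -3 S
final -6 -4 E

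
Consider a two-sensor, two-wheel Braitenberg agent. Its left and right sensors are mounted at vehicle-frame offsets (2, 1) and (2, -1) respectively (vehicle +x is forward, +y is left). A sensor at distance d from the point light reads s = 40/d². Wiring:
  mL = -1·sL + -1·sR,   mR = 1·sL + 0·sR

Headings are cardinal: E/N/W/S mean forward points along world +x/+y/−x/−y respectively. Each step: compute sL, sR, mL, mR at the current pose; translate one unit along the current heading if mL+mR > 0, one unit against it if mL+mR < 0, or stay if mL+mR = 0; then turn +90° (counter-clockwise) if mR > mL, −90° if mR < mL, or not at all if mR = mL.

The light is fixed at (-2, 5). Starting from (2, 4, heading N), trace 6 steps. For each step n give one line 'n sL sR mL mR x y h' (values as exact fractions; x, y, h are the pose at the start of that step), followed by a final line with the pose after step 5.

n=0: pose=(2,4,N); sL=4, sR=20/13; mL=-72/13, mR=4; mL+mR=-20/13 → advance -1; mR−mL=124/13 → turn +1·90°
n=1: pose=(2,3,W); sL=40/13, sR=8; mL=-144/13, mR=40/13; mL+mR=-8 → advance -1; mR−mL=184/13 → turn +1·90°
n=2: pose=(3,3,S); sL=10/13, sR=5/4; mL=-105/52, mR=10/13; mL+mR=-5/4 → advance -1; mR−mL=145/52 → turn +1·90°
n=3: pose=(3,4,E); sL=40/49, sR=40/53; mL=-4080/2597, mR=40/49; mL+mR=-40/53 → advance -1; mR−mL=6200/2597 → turn +1·90°
n=4: pose=(2,4,N); sL=4, sR=20/13; mL=-72/13, mR=4; mL+mR=-20/13 → advance -1; mR−mL=124/13 → turn +1·90°
n=5: pose=(2,3,W); sL=40/13, sR=8; mL=-144/13, mR=40/13; mL+mR=-8 → advance -1; mR−mL=184/13 → turn +1·90°

0 4 20/13 -72/13 4 2 4 N
1 40/13 8 -144/13 40/13 2 3 W
2 10/13 5/4 -105/52 10/13 3 3 S
3 40/49 40/53 -4080/2597 40/49 3 4 E
4 4 20/13 -72/13 4 2 4 N
5 40/13 8 -144/13 40/13 2 3 W
final 3 3 S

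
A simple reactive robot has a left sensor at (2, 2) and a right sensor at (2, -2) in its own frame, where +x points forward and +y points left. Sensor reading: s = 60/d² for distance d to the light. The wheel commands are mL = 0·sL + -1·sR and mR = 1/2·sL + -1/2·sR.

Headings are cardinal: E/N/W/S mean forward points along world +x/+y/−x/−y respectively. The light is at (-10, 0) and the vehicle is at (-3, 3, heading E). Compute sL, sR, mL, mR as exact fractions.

30/53 30/41 -30/41 -180/2173

left sensor world pos  = (-1, 5); dL² = 106
right sensor world pos = (-1, 1); dR² = 82
sL = 60/106 = 30/53
sR = 60/82 = 30/41
mL = 0·sL + -1·sR = -30/41
mR = 1/2·sL + -1/2·sR = -180/2173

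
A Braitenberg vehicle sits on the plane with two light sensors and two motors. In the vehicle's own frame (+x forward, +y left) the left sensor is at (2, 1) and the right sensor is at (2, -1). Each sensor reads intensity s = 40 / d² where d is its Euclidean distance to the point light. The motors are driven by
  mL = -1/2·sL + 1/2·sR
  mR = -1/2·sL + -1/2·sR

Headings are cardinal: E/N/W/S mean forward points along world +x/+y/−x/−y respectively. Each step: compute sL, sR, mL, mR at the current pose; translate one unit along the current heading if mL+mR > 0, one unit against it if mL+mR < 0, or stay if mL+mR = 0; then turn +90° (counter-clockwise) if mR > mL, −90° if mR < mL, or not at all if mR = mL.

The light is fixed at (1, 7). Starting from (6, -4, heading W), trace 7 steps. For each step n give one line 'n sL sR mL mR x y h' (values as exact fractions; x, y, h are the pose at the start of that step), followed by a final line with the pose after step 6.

n=0: pose=(6,-4,W); sL=40/153, sR=40/109; mL=880/16677, mR=-5240/16677; mL+mR=-40/153 → advance -1; mR−mL=-40/109 → turn -1·90°
n=1: pose=(7,-4,N); sL=20/53, sR=4/13; mL=-24/689, mR=-236/689; mL+mR=-20/53 → advance -1; mR−mL=-4/13 → turn -1·90°
n=2: pose=(7,-5,E); sL=8/37, sR=40/233; mL=-192/8621, mR=-1672/8621; mL+mR=-8/37 → advance -1; mR−mL=-40/233 → turn -1·90°
n=3: pose=(6,-5,S); sL=5/29, sR=10/53; mL=25/3074, mR=-555/3074; mL+mR=-5/29 → advance -1; mR−mL=-10/53 → turn -1·90°
n=4: pose=(6,-4,W); sL=40/153, sR=40/109; mL=880/16677, mR=-5240/16677; mL+mR=-40/153 → advance -1; mR−mL=-40/109 → turn -1·90°
n=5: pose=(7,-4,N); sL=20/53, sR=4/13; mL=-24/689, mR=-236/689; mL+mR=-20/53 → advance -1; mR−mL=-4/13 → turn -1·90°
n=6: pose=(7,-5,E); sL=8/37, sR=40/233; mL=-192/8621, mR=-1672/8621; mL+mR=-8/37 → advance -1; mR−mL=-40/233 → turn -1·90°

0 40/153 40/109 880/16677 -5240/16677 6 -4 W
1 20/53 4/13 -24/689 -236/689 7 -4 N
2 8/37 40/233 -192/8621 -1672/8621 7 -5 E
3 5/29 10/53 25/3074 -555/3074 6 -5 S
4 40/153 40/109 880/16677 -5240/16677 6 -4 W
5 20/53 4/13 -24/689 -236/689 7 -4 N
6 8/37 40/233 -192/8621 -1672/8621 7 -5 E
final 6 -5 S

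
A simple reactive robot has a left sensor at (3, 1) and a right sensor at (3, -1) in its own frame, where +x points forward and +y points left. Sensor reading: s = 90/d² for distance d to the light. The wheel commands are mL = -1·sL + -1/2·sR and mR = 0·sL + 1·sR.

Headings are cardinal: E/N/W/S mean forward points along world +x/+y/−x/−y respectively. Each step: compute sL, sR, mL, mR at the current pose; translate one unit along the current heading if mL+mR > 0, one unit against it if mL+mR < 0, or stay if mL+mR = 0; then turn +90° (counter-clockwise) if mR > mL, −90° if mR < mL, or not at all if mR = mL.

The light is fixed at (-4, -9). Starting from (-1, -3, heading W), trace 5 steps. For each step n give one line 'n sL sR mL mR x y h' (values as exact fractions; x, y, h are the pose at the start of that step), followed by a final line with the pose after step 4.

0 18/5 90/49 -1107/245 90/49 -1 -3 W
1 45/17 5 -175/34 5 0 -3 S
2 90/113 18/17 -2547/1921 18/17 0 -2 E
3 45/52 45/58 -945/754 45/58 -1 -2 N
4 18/5 90/49 -1107/245 90/49 -1 -3 W
final 0 -3 S

n=0: pose=(-1,-3,W); sL=18/5, sR=90/49; mL=-1107/245, mR=90/49; mL+mR=-657/245 → advance -1; mR−mL=1557/245 → turn +1·90°
n=1: pose=(0,-3,S); sL=45/17, sR=5; mL=-175/34, mR=5; mL+mR=-5/34 → advance -1; mR−mL=345/34 → turn +1·90°
n=2: pose=(0,-2,E); sL=90/113, sR=18/17; mL=-2547/1921, mR=18/17; mL+mR=-513/1921 → advance -1; mR−mL=4581/1921 → turn +1·90°
n=3: pose=(-1,-2,N); sL=45/52, sR=45/58; mL=-945/754, mR=45/58; mL+mR=-180/377 → advance -1; mR−mL=765/377 → turn +1·90°
n=4: pose=(-1,-3,W); sL=18/5, sR=90/49; mL=-1107/245, mR=90/49; mL+mR=-657/245 → advance -1; mR−mL=1557/245 → turn +1·90°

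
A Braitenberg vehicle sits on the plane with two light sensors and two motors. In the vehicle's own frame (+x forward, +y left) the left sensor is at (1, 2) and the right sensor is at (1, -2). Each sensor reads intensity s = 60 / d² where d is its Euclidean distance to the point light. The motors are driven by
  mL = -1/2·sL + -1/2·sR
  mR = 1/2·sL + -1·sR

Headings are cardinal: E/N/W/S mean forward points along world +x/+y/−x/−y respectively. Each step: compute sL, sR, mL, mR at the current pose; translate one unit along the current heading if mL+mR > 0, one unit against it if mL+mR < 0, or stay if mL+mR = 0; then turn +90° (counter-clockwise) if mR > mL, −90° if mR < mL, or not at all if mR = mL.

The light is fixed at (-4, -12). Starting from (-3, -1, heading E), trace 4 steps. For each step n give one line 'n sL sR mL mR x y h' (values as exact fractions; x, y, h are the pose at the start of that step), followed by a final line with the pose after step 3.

0 60/173 12/17 -1548/2941 -1566/2941 -3 -1 E
1 15/26 15/26 -15/26 -15/52 -4 -1 S
2 60/197 60/101 -8940/19897 -8790/19897 -4 0 E
3 30/89 6/17 -522/1513 -279/1513 -5 0 N
final -5 -1 W

n=0: pose=(-3,-1,E); sL=60/173, sR=12/17; mL=-1548/2941, mR=-1566/2941; mL+mR=-18/17 → advance -1; mR−mL=-18/2941 → turn -1·90°
n=1: pose=(-4,-1,S); sL=15/26, sR=15/26; mL=-15/26, mR=-15/52; mL+mR=-45/52 → advance -1; mR−mL=15/52 → turn +1·90°
n=2: pose=(-4,0,E); sL=60/197, sR=60/101; mL=-8940/19897, mR=-8790/19897; mL+mR=-90/101 → advance -1; mR−mL=150/19897 → turn +1·90°
n=3: pose=(-5,0,N); sL=30/89, sR=6/17; mL=-522/1513, mR=-279/1513; mL+mR=-9/17 → advance -1; mR−mL=243/1513 → turn +1·90°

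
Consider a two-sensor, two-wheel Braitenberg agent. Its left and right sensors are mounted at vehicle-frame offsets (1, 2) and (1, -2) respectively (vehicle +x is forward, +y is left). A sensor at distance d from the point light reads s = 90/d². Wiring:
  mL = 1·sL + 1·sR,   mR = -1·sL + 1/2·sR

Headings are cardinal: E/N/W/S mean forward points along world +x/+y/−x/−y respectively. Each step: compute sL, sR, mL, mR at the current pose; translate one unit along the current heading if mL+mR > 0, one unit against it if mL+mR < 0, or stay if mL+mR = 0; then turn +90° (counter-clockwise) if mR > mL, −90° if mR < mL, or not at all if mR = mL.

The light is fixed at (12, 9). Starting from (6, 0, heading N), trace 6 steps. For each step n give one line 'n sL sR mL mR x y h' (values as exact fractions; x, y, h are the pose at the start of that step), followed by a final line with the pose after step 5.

n=0: pose=(6,0,N); sL=45/64, sR=9/8; mL=117/64, mR=-9/64; mL+mR=27/16 → advance +1; mR−mL=-63/32 → turn -1·90°
n=1: pose=(6,1,E); sL=90/61, sR=18/25; mL=3348/1525, mR=-1701/1525; mL+mR=27/25 → advance +1; mR−mL=-5049/1525 → turn -1·90°
n=2: pose=(7,1,S); sL=1, sR=9/13; mL=22/13, mR=-17/26; mL+mR=27/26 → advance +1; mR−mL=-61/26 → turn -1·90°
n=3: pose=(7,0,W); sL=90/157, sR=18/17; mL=4356/2669, mR=-117/2669; mL+mR=27/17 → advance +1; mR−mL=-4473/2669 → turn -1·90°
n=4: pose=(6,0,N); sL=45/64, sR=9/8; mL=117/64, mR=-9/64; mL+mR=27/16 → advance +1; mR−mL=-63/32 → turn -1·90°
n=5: pose=(6,1,E); sL=90/61, sR=18/25; mL=3348/1525, mR=-1701/1525; mL+mR=27/25 → advance +1; mR−mL=-5049/1525 → turn -1·90°

0 45/64 9/8 117/64 -9/64 6 0 N
1 90/61 18/25 3348/1525 -1701/1525 6 1 E
2 1 9/13 22/13 -17/26 7 1 S
3 90/157 18/17 4356/2669 -117/2669 7 0 W
4 45/64 9/8 117/64 -9/64 6 0 N
5 90/61 18/25 3348/1525 -1701/1525 6 1 E
final 7 1 S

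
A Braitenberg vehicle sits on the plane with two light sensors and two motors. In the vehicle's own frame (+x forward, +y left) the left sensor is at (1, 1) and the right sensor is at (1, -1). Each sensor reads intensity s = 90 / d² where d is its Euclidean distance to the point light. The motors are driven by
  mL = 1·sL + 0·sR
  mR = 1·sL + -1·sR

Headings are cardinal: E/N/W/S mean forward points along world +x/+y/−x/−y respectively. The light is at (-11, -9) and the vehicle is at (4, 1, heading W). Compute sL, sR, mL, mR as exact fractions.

left sensor world pos  = (3, 0); dL² = 277
right sensor world pos = (3, 2); dR² = 317
sL = 90/277 = 90/277
sR = 90/317 = 90/317
mL = 1·sL + 0·sR = 90/277
mR = 1·sL + -1·sR = 3600/87809

90/277 90/317 90/277 3600/87809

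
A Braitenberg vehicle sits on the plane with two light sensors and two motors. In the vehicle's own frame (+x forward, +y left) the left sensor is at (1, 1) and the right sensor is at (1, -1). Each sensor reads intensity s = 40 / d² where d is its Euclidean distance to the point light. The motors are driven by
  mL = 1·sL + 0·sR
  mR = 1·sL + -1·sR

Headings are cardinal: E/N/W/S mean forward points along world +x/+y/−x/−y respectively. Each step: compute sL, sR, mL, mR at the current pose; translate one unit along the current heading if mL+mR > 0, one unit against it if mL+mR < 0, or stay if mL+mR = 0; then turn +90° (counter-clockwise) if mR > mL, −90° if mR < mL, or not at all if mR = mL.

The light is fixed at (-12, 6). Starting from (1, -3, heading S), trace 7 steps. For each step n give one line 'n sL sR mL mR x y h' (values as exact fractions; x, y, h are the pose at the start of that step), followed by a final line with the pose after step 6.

0 5/37 10/61 5/37 -65/2257 1 -3 S
1 8/53 8/45 8/53 -64/2385 1 -4 W
2 20/101 4/25 20/101 96/2525 0 -4 N
3 40/233 40/269 40/233 1440/62677 0 -3 E
4 5/37 10/61 5/37 -65/2257 1 -3 S
5 8/53 8/45 8/53 -64/2385 1 -4 W
6 20/101 4/25 20/101 96/2525 0 -4 N
final 0 -3 E

n=0: pose=(1,-3,S); sL=5/37, sR=10/61; mL=5/37, mR=-65/2257; mL+mR=240/2257 → advance +1; mR−mL=-10/61 → turn -1·90°
n=1: pose=(1,-4,W); sL=8/53, sR=8/45; mL=8/53, mR=-64/2385; mL+mR=296/2385 → advance +1; mR−mL=-8/45 → turn -1·90°
n=2: pose=(0,-4,N); sL=20/101, sR=4/25; mL=20/101, mR=96/2525; mL+mR=596/2525 → advance +1; mR−mL=-4/25 → turn -1·90°
n=3: pose=(0,-3,E); sL=40/233, sR=40/269; mL=40/233, mR=1440/62677; mL+mR=12200/62677 → advance +1; mR−mL=-40/269 → turn -1·90°
n=4: pose=(1,-3,S); sL=5/37, sR=10/61; mL=5/37, mR=-65/2257; mL+mR=240/2257 → advance +1; mR−mL=-10/61 → turn -1·90°
n=5: pose=(1,-4,W); sL=8/53, sR=8/45; mL=8/53, mR=-64/2385; mL+mR=296/2385 → advance +1; mR−mL=-8/45 → turn -1·90°
n=6: pose=(0,-4,N); sL=20/101, sR=4/25; mL=20/101, mR=96/2525; mL+mR=596/2525 → advance +1; mR−mL=-4/25 → turn -1·90°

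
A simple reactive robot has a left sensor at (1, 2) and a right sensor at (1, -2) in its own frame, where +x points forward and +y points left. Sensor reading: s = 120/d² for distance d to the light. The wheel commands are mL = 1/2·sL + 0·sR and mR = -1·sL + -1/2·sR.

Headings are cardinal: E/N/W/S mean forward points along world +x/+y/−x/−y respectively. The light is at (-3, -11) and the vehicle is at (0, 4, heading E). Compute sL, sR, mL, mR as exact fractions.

left sensor world pos  = (1, 6); dL² = 305
right sensor world pos = (1, 2); dR² = 185
sL = 120/305 = 24/61
sR = 120/185 = 24/37
mL = 1/2·sL + 0·sR = 12/61
mR = -1·sL + -1/2·sR = -1620/2257

24/61 24/37 12/61 -1620/2257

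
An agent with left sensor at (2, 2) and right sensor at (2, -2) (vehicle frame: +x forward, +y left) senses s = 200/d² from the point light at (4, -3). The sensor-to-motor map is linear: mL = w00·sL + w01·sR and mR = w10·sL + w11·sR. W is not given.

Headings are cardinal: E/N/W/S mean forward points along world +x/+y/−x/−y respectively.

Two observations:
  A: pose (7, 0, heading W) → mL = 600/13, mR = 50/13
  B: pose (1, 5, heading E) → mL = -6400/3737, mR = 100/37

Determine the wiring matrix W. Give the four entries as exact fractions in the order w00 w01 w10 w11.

obs A: pose=(7,0,W) → sL=100, sR=100/13, mL=600/13, mR=50/13
obs B: pose=(1,5,E) → sL=200/101, sR=200/37, mL=-6400/3737, mR=100/37
sensor matrix S = [[100, 100/13], [200/101, 200/37]]; det S = 25520000/48581
solve [mL_A; mL_B] = S·[w00; w01] and [mR_A; mR_B] = S·[w10; w11]:
  w00 = 1/2, w01 = -1/2, w10 = 0, w11 = 1/2

1/2 -1/2 0 1/2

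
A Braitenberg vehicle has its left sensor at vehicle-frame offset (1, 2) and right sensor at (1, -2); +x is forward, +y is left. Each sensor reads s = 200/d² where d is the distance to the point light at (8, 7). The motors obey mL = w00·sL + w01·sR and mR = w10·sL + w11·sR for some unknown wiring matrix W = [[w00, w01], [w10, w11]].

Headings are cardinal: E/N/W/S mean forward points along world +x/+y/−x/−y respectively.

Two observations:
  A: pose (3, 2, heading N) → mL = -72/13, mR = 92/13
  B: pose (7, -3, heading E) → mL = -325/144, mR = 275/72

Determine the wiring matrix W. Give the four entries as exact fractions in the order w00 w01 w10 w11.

obs A: pose=(3,2,N) → sL=40/13, sR=8, mL=-72/13, mR=92/13
obs B: pose=(7,-3,E) → sL=25/8, sR=25/18, mL=-325/144, mR=275/72
sensor matrix S = [[40/13, 8], [25/8, 25/18]]; det S = -2425/117
solve [mL_A; mL_B] = S·[w00; w01] and [mR_A; mR_B] = S·[w10; w11]:
  w00 = -1/2, w01 = -1/2, w10 = 1, w11 = 1/2

-1/2 -1/2 1 1/2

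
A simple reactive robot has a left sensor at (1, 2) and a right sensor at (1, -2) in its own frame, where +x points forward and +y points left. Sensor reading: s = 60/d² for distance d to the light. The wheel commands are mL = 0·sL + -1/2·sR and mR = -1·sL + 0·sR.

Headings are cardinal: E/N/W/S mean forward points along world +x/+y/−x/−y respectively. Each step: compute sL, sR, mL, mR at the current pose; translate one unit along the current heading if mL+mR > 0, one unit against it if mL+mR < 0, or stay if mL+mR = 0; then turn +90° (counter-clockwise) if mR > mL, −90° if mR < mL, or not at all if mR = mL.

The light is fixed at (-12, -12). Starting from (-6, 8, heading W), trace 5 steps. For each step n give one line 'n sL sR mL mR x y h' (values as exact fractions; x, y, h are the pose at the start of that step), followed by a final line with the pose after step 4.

0 60/349 60/509 -30/509 -60/349 -6 8 W
1 30/233 10/87 -5/87 -30/233 -5 8 N
2 12/101 60/353 -30/353 -12/101 -5 7 E
3 15/97 3/17 -3/34 -15/97 -6 7 S
4 60/349 60/509 -30/509 -60/349 -6 8 W
final -5 8 N

n=0: pose=(-6,8,W); sL=60/349, sR=60/509; mL=-30/509, mR=-60/349; mL+mR=-41010/177641 → advance -1; mR−mL=-20070/177641 → turn -1·90°
n=1: pose=(-5,8,N); sL=30/233, sR=10/87; mL=-5/87, mR=-30/233; mL+mR=-3775/20271 → advance -1; mR−mL=-1445/20271 → turn -1·90°
n=2: pose=(-5,7,E); sL=12/101, sR=60/353; mL=-30/353, mR=-12/101; mL+mR=-7266/35653 → advance -1; mR−mL=-1206/35653 → turn -1·90°
n=3: pose=(-6,7,S); sL=15/97, sR=3/17; mL=-3/34, mR=-15/97; mL+mR=-801/3298 → advance -1; mR−mL=-219/3298 → turn -1·90°
n=4: pose=(-6,8,W); sL=60/349, sR=60/509; mL=-30/509, mR=-60/349; mL+mR=-41010/177641 → advance -1; mR−mL=-20070/177641 → turn -1·90°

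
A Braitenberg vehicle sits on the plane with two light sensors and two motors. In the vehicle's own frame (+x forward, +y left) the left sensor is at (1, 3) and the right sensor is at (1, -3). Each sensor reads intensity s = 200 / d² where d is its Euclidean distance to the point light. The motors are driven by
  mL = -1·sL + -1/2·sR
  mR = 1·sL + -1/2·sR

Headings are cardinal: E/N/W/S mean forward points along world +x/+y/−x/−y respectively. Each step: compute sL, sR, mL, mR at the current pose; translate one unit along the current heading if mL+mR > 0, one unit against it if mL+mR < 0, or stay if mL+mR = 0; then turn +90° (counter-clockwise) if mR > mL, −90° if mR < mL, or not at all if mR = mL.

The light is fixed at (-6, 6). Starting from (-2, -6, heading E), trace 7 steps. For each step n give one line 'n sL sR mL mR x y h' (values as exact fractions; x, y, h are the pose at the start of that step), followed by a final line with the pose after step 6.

0 100/53 4/5 -606/265 394/265 -2 -6 E
1 200/121 200/157 -43500/18997 19300/18997 -3 -6 N
2 10/13 25/13 -45/26 -5/26 -3 -7 W
3 40/49 200/197 -12780/9653 2980/9653 -2 -7 S
4 100/53 4/5 -606/265 394/265 -2 -6 E
5 200/121 200/157 -43500/18997 19300/18997 -3 -6 N
6 10/13 25/13 -45/26 -5/26 -3 -7 W
final -2 -7 S

n=0: pose=(-2,-6,E); sL=100/53, sR=4/5; mL=-606/265, mR=394/265; mL+mR=-4/5 → advance -1; mR−mL=200/53 → turn +1·90°
n=1: pose=(-3,-6,N); sL=200/121, sR=200/157; mL=-43500/18997, mR=19300/18997; mL+mR=-200/157 → advance -1; mR−mL=400/121 → turn +1·90°
n=2: pose=(-3,-7,W); sL=10/13, sR=25/13; mL=-45/26, mR=-5/26; mL+mR=-25/13 → advance -1; mR−mL=20/13 → turn +1·90°
n=3: pose=(-2,-7,S); sL=40/49, sR=200/197; mL=-12780/9653, mR=2980/9653; mL+mR=-200/197 → advance -1; mR−mL=80/49 → turn +1·90°
n=4: pose=(-2,-6,E); sL=100/53, sR=4/5; mL=-606/265, mR=394/265; mL+mR=-4/5 → advance -1; mR−mL=200/53 → turn +1·90°
n=5: pose=(-3,-6,N); sL=200/121, sR=200/157; mL=-43500/18997, mR=19300/18997; mL+mR=-200/157 → advance -1; mR−mL=400/121 → turn +1·90°
n=6: pose=(-3,-7,W); sL=10/13, sR=25/13; mL=-45/26, mR=-5/26; mL+mR=-25/13 → advance -1; mR−mL=20/13 → turn +1·90°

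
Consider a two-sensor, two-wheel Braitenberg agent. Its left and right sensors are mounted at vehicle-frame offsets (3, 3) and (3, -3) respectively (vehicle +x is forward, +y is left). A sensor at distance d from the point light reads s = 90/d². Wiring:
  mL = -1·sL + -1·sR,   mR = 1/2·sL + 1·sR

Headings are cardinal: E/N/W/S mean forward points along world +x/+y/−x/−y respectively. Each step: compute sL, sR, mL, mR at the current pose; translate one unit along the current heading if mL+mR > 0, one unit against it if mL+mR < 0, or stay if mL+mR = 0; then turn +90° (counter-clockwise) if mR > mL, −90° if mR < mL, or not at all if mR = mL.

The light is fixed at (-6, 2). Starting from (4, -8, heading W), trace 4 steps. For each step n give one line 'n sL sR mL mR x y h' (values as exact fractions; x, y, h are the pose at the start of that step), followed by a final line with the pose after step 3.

0 45/109 45/49 -7110/5341 12015/10682 4 -8 W
1 18/73 90/233 -10764/17009 8667/17009 5 -8 S
2 45/116 9/34 -1287/1972 1809/3944 5 -7 E
3 18/17 18/41 -1044/697 675/697 4 -7 N
final 4 -8 W

n=0: pose=(4,-8,W); sL=45/109, sR=45/49; mL=-7110/5341, mR=12015/10682; mL+mR=-45/218 → advance -1; mR−mL=26235/10682 → turn +1·90°
n=1: pose=(5,-8,S); sL=18/73, sR=90/233; mL=-10764/17009, mR=8667/17009; mL+mR=-9/73 → advance -1; mR−mL=19431/17009 → turn +1·90°
n=2: pose=(5,-7,E); sL=45/116, sR=9/34; mL=-1287/1972, mR=1809/3944; mL+mR=-45/232 → advance -1; mR−mL=4383/3944 → turn +1·90°
n=3: pose=(4,-7,N); sL=18/17, sR=18/41; mL=-1044/697, mR=675/697; mL+mR=-9/17 → advance -1; mR−mL=1719/697 → turn +1·90°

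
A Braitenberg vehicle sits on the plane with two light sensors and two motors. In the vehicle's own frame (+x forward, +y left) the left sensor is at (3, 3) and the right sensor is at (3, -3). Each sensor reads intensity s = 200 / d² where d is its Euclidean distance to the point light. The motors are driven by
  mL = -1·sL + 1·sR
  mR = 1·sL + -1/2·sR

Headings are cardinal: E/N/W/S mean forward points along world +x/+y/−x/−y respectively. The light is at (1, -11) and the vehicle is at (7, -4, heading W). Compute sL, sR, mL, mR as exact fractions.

left sensor world pos  = (4, -7); dL² = 25
right sensor world pos = (4, -1); dR² = 109
sL = 200/25 = 8
sR = 200/109 = 200/109
mL = -1·sL + 1·sR = -672/109
mR = 1·sL + -1/2·sR = 772/109

8 200/109 -672/109 772/109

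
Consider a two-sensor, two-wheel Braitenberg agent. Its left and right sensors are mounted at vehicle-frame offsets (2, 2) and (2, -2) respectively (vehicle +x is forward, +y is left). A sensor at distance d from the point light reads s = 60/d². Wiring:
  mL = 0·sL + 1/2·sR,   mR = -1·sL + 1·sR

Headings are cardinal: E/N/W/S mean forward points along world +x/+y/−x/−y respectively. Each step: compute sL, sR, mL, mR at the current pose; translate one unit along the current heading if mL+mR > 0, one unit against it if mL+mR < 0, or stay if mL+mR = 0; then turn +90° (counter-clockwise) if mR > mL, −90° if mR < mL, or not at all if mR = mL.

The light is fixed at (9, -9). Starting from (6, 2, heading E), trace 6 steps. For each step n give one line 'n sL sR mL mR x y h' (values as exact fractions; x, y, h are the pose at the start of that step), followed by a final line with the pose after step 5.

0 6/17 30/41 15/41 264/697 6 2 E
1 12/37 60/169 30/169 192/6253 7 2 N
2 15/49 3/5 3/10 72/245 7 3 E
3 60/101 60/109 30/109 -480/11009 8 3 S
4 2/3 30/89 15/89 -88/267 8 2 W
5 60/173 60/173 30/173 0 9 2 N
final 9 3 E

n=0: pose=(6,2,E); sL=6/17, sR=30/41; mL=15/41, mR=264/697; mL+mR=519/697 → advance +1; mR−mL=9/697 → turn +1·90°
n=1: pose=(7,2,N); sL=12/37, sR=60/169; mL=30/169, mR=192/6253; mL+mR=1302/6253 → advance +1; mR−mL=-918/6253 → turn -1·90°
n=2: pose=(7,3,E); sL=15/49, sR=3/5; mL=3/10, mR=72/245; mL+mR=291/490 → advance +1; mR−mL=-3/490 → turn -1·90°
n=3: pose=(8,3,S); sL=60/101, sR=60/109; mL=30/109, mR=-480/11009; mL+mR=2550/11009 → advance +1; mR−mL=-3510/11009 → turn -1·90°
n=4: pose=(8,2,W); sL=2/3, sR=30/89; mL=15/89, mR=-88/267; mL+mR=-43/267 → advance -1; mR−mL=-133/267 → turn -1·90°
n=5: pose=(9,2,N); sL=60/173, sR=60/173; mL=30/173, mR=0; mL+mR=30/173 → advance +1; mR−mL=-30/173 → turn -1·90°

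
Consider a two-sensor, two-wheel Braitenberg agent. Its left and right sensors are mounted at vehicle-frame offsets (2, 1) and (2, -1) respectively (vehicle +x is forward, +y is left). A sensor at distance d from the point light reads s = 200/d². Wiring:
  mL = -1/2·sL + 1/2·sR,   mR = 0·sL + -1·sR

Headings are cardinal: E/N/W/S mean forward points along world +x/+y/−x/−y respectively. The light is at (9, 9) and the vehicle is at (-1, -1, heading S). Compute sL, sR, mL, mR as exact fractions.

left sensor world pos  = (0, -3); dL² = 225
right sensor world pos = (-2, -3); dR² = 265
sL = 200/225 = 8/9
sR = 200/265 = 40/53
mL = -1/2·sL + 1/2·sR = -32/477
mR = 0·sL + -1·sR = -40/53

8/9 40/53 -32/477 -40/53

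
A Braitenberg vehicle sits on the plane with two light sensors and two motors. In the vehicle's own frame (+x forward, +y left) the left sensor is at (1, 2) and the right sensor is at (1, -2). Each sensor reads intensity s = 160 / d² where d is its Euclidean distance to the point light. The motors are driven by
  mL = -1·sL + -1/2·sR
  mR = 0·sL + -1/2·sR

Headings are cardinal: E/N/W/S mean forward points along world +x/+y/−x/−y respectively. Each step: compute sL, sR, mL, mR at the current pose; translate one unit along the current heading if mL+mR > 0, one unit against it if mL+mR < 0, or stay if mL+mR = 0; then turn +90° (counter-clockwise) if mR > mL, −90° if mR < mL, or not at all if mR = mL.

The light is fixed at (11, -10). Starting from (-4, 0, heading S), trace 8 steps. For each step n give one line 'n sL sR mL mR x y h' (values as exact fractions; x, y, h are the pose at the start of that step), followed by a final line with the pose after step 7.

0 16/25 16/37 -792/925 -8/37 -4 0 S
1 32/73 160/277 -14704/20221 -80/277 -4 1 E
2 40/117 8/17 -1148/1989 -4/17 -5 1 N
3 160/353 160/433 -97520/152849 -80/433 -5 0 W
4 16/25 16/37 -792/925 -8/37 -4 0 S
5 32/73 160/277 -14704/20221 -80/277 -4 1 E
6 40/117 8/17 -1148/1989 -4/17 -5 1 N
7 160/353 160/433 -97520/152849 -80/433 -5 0 W
final -4 0 S

n=0: pose=(-4,0,S); sL=16/25, sR=16/37; mL=-792/925, mR=-8/37; mL+mR=-992/925 → advance -1; mR−mL=16/25 → turn +1·90°
n=1: pose=(-4,1,E); sL=32/73, sR=160/277; mL=-14704/20221, mR=-80/277; mL+mR=-20544/20221 → advance -1; mR−mL=32/73 → turn +1·90°
n=2: pose=(-5,1,N); sL=40/117, sR=8/17; mL=-1148/1989, mR=-4/17; mL+mR=-1616/1989 → advance -1; mR−mL=40/117 → turn +1·90°
n=3: pose=(-5,0,W); sL=160/353, sR=160/433; mL=-97520/152849, mR=-80/433; mL+mR=-125760/152849 → advance -1; mR−mL=160/353 → turn +1·90°
n=4: pose=(-4,0,S); sL=16/25, sR=16/37; mL=-792/925, mR=-8/37; mL+mR=-992/925 → advance -1; mR−mL=16/25 → turn +1·90°
n=5: pose=(-4,1,E); sL=32/73, sR=160/277; mL=-14704/20221, mR=-80/277; mL+mR=-20544/20221 → advance -1; mR−mL=32/73 → turn +1·90°
n=6: pose=(-5,1,N); sL=40/117, sR=8/17; mL=-1148/1989, mR=-4/17; mL+mR=-1616/1989 → advance -1; mR−mL=40/117 → turn +1·90°
n=7: pose=(-5,0,W); sL=160/353, sR=160/433; mL=-97520/152849, mR=-80/433; mL+mR=-125760/152849 → advance -1; mR−mL=160/353 → turn +1·90°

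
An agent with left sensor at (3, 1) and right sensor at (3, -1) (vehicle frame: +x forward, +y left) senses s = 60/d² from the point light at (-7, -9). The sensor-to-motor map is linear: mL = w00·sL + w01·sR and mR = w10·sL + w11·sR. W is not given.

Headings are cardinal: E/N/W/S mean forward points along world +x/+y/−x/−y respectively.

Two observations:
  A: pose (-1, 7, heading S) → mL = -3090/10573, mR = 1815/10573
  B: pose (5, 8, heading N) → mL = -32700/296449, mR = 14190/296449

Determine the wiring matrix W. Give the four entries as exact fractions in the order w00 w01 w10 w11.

-1/2 -1/2 -1/2 1

obs A: pose=(-1,7,S) → sL=30/109, sR=30/97, mL=-3090/10573, mR=1815/10573
obs B: pose=(5,8,N) → sL=60/521, sR=60/569, mL=-32700/296449, mR=14190/296449
sensor matrix S = [[30/109, 30/97], [60/521, 60/569]]; det S = -20671200/3134355277
solve [mL_A; mL_B] = S·[w00; w01] and [mR_A; mR_B] = S·[w10; w11]:
  w00 = -1/2, w01 = -1/2, w10 = -1/2, w11 = 1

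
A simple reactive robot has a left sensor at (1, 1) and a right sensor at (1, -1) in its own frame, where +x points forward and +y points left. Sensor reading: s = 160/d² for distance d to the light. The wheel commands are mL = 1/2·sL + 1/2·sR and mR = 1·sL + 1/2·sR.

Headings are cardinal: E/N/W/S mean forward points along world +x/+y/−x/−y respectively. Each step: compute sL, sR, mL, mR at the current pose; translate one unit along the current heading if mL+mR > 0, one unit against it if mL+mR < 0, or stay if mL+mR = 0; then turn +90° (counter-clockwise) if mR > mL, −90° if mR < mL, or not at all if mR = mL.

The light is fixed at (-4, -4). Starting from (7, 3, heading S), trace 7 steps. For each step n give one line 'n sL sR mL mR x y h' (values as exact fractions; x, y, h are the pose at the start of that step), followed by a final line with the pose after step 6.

n=0: pose=(7,3,S); sL=8/9, sR=20/17; mL=158/153, mR=226/153; mL+mR=128/51 → advance +1; mR−mL=4/9 → turn +1·90°
n=1: pose=(7,2,E); sL=160/193, sR=160/169; mL=28960/32617, mR=42480/32617; mL+mR=71440/32617 → advance +1; mR−mL=80/193 → turn +1·90°
n=2: pose=(8,2,N); sL=16/17, sR=80/109; mL=1552/1853, mR=2424/1853; mL+mR=3976/1853 → advance +1; mR−mL=8/17 → turn +1·90°
n=3: pose=(8,3,W); sL=160/157, sR=32/37; mL=5472/5809, mR=8432/5809; mL+mR=13904/5809 → advance +1; mR−mL=80/157 → turn +1·90°
n=4: pose=(7,3,S); sL=8/9, sR=20/17; mL=158/153, mR=226/153; mL+mR=128/51 → advance +1; mR−mL=4/9 → turn +1·90°
n=5: pose=(7,2,E); sL=160/193, sR=160/169; mL=28960/32617, mR=42480/32617; mL+mR=71440/32617 → advance +1; mR−mL=80/193 → turn +1·90°
n=6: pose=(8,2,N); sL=16/17, sR=80/109; mL=1552/1853, mR=2424/1853; mL+mR=3976/1853 → advance +1; mR−mL=8/17 → turn +1·90°

0 8/9 20/17 158/153 226/153 7 3 S
1 160/193 160/169 28960/32617 42480/32617 7 2 E
2 16/17 80/109 1552/1853 2424/1853 8 2 N
3 160/157 32/37 5472/5809 8432/5809 8 3 W
4 8/9 20/17 158/153 226/153 7 3 S
5 160/193 160/169 28960/32617 42480/32617 7 2 E
6 16/17 80/109 1552/1853 2424/1853 8 2 N
final 8 3 W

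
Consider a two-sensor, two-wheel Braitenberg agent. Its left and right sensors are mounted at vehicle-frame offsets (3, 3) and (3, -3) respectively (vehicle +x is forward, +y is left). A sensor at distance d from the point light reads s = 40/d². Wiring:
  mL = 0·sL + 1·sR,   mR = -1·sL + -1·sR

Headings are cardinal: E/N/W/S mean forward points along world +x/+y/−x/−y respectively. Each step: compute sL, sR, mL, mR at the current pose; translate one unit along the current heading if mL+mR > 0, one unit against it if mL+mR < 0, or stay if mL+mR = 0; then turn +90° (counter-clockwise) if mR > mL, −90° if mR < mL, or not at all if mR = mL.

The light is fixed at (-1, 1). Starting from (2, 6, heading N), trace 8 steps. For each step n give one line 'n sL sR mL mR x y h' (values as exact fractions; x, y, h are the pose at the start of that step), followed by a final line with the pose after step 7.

0 5/8 2/5 2/5 -41/40 2 6 N
1 8/17 40/37 40/37 -976/629 2 5 E
2 20/13 20 20 -280/13 1 5 S
3 8 8/13 8/13 -112/13 1 6 W
4 5/8 2/5 2/5 -41/40 2 6 N
5 8/17 40/37 40/37 -976/629 2 5 E
6 20/13 20 20 -280/13 1 5 S
7 8 8/13 8/13 -112/13 1 6 W
final 2 6 N

n=0: pose=(2,6,N); sL=5/8, sR=2/5; mL=2/5, mR=-41/40; mL+mR=-5/8 → advance -1; mR−mL=-57/40 → turn -1·90°
n=1: pose=(2,5,E); sL=8/17, sR=40/37; mL=40/37, mR=-976/629; mL+mR=-8/17 → advance -1; mR−mL=-1656/629 → turn -1·90°
n=2: pose=(1,5,S); sL=20/13, sR=20; mL=20, mR=-280/13; mL+mR=-20/13 → advance -1; mR−mL=-540/13 → turn -1·90°
n=3: pose=(1,6,W); sL=8, sR=8/13; mL=8/13, mR=-112/13; mL+mR=-8 → advance -1; mR−mL=-120/13 → turn -1·90°
n=4: pose=(2,6,N); sL=5/8, sR=2/5; mL=2/5, mR=-41/40; mL+mR=-5/8 → advance -1; mR−mL=-57/40 → turn -1·90°
n=5: pose=(2,5,E); sL=8/17, sR=40/37; mL=40/37, mR=-976/629; mL+mR=-8/17 → advance -1; mR−mL=-1656/629 → turn -1·90°
n=6: pose=(1,5,S); sL=20/13, sR=20; mL=20, mR=-280/13; mL+mR=-20/13 → advance -1; mR−mL=-540/13 → turn -1·90°
n=7: pose=(1,6,W); sL=8, sR=8/13; mL=8/13, mR=-112/13; mL+mR=-8 → advance -1; mR−mL=-120/13 → turn -1·90°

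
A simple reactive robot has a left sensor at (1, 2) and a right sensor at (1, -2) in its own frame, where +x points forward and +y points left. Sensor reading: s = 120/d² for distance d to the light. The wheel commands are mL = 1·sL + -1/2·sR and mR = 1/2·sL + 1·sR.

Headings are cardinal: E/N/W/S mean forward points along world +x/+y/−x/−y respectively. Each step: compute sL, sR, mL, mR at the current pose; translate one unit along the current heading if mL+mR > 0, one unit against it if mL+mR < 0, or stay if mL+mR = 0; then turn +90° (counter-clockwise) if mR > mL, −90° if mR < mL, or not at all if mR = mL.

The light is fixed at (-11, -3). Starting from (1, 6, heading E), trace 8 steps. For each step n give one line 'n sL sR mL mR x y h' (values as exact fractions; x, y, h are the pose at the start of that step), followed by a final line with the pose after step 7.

n=0: pose=(1,6,E); sL=12/29, sR=60/109; mL=438/3161, mR=2394/3161; mL+mR=2832/3161 → advance +1; mR−mL=1956/3161 → turn +1·90°
n=1: pose=(2,6,N); sL=120/221, sR=24/65; mL=396/1105, mR=708/1105; mL+mR=1104/1105 → advance +1; mR−mL=24/85 → turn +1·90°
n=2: pose=(2,7,W); sL=15/26, sR=5/12; mL=115/312, mR=55/78; mL+mR=335/312 → advance +1; mR−mL=35/104 → turn +1·90°
n=3: pose=(1,7,S); sL=120/277, sR=120/181; mL=5100/50137, mR=44100/50137; mL+mR=49200/50137 → advance +1; mR−mL=39000/50137 → turn +1·90°
n=4: pose=(1,6,E); sL=12/29, sR=60/109; mL=438/3161, mR=2394/3161; mL+mR=2832/3161 → advance +1; mR−mL=1956/3161 → turn +1·90°
n=5: pose=(2,6,N); sL=120/221, sR=24/65; mL=396/1105, mR=708/1105; mL+mR=1104/1105 → advance +1; mR−mL=24/85 → turn +1·90°
n=6: pose=(2,7,W); sL=15/26, sR=5/12; mL=115/312, mR=55/78; mL+mR=335/312 → advance +1; mR−mL=35/104 → turn +1·90°
n=7: pose=(1,7,S); sL=120/277, sR=120/181; mL=5100/50137, mR=44100/50137; mL+mR=49200/50137 → advance +1; mR−mL=39000/50137 → turn +1·90°

0 12/29 60/109 438/3161 2394/3161 1 6 E
1 120/221 24/65 396/1105 708/1105 2 6 N
2 15/26 5/12 115/312 55/78 2 7 W
3 120/277 120/181 5100/50137 44100/50137 1 7 S
4 12/29 60/109 438/3161 2394/3161 1 6 E
5 120/221 24/65 396/1105 708/1105 2 6 N
6 15/26 5/12 115/312 55/78 2 7 W
7 120/277 120/181 5100/50137 44100/50137 1 7 S
final 1 6 E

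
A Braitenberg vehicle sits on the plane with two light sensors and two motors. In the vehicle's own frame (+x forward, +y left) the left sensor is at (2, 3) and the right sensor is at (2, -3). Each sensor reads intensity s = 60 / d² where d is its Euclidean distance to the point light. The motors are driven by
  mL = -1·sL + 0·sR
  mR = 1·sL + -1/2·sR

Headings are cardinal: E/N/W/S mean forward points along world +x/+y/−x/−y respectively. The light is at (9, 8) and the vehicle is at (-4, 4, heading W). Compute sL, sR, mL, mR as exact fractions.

left sensor world pos  = (-6, 1); dL² = 274
right sensor world pos = (-6, 7); dR² = 226
sL = 60/274 = 30/137
sR = 60/226 = 30/113
mL = -1·sL + 0·sR = -30/137
mR = 1·sL + -1/2·sR = 1335/15481

30/137 30/113 -30/137 1335/15481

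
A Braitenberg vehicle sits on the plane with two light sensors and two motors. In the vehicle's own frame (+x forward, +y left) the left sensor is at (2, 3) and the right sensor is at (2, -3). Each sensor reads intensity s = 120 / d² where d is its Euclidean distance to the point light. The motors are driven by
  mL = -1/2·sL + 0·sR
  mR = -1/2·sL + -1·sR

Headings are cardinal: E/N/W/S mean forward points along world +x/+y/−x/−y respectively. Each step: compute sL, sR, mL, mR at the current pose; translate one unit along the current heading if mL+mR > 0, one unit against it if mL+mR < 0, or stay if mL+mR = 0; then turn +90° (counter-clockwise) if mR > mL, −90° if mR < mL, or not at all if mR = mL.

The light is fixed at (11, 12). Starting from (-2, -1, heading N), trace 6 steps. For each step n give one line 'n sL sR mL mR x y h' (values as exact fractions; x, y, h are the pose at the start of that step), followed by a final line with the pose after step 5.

0 120/377 120/221 -60/377 -4500/6409 -2 -1 N
1 60/121 12/41 -30/121 -2682/4961 -2 -2 E
2 120/377 24/109 -60/377 -15588/41093 -3 -2 S
3 15/64 30/89 -15/128 -5175/11392 -3 -1 W
4 120/377 120/221 -60/377 -4500/6409 -2 -1 N
5 60/121 12/41 -30/121 -2682/4961 -2 -2 E
final -3 -2 S

n=0: pose=(-2,-1,N); sL=120/377, sR=120/221; mL=-60/377, mR=-4500/6409; mL+mR=-5520/6409 → advance -1; mR−mL=-120/221 → turn -1·90°
n=1: pose=(-2,-2,E); sL=60/121, sR=12/41; mL=-30/121, mR=-2682/4961; mL+mR=-3912/4961 → advance -1; mR−mL=-12/41 → turn -1·90°
n=2: pose=(-3,-2,S); sL=120/377, sR=24/109; mL=-60/377, mR=-15588/41093; mL+mR=-22128/41093 → advance -1; mR−mL=-24/109 → turn -1·90°
n=3: pose=(-3,-1,W); sL=15/64, sR=30/89; mL=-15/128, mR=-5175/11392; mL+mR=-3255/5696 → advance -1; mR−mL=-30/89 → turn -1·90°
n=4: pose=(-2,-1,N); sL=120/377, sR=120/221; mL=-60/377, mR=-4500/6409; mL+mR=-5520/6409 → advance -1; mR−mL=-120/221 → turn -1·90°
n=5: pose=(-2,-2,E); sL=60/121, sR=12/41; mL=-30/121, mR=-2682/4961; mL+mR=-3912/4961 → advance -1; mR−mL=-12/41 → turn -1·90°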